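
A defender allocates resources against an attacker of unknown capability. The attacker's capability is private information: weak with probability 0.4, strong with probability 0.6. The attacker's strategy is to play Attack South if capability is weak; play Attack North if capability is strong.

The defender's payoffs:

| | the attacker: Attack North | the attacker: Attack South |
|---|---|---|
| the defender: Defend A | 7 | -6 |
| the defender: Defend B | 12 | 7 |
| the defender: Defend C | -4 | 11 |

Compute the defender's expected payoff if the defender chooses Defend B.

10

E[Defend B] = 0.4·7 + 0.6·12 = 2.8 + 7.2 = 10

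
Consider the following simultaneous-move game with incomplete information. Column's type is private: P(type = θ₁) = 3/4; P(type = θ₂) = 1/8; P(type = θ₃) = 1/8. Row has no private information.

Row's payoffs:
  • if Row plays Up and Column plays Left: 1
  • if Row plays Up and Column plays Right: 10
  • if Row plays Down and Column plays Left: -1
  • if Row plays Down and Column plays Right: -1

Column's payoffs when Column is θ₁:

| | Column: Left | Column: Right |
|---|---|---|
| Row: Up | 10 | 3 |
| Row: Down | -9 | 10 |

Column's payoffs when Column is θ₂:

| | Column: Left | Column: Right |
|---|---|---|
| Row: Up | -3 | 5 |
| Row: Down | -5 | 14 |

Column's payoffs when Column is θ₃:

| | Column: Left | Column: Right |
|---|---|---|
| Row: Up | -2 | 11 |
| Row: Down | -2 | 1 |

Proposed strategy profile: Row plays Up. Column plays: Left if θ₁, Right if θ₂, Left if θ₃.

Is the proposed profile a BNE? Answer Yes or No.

No

Row plays Up: E[Up] = 3/4·(1) + 1/8·(10) + 1/8·(1) = 17/8; E[Down] = -1. Best-responding. ✓
Column (type θ₁), facing Up: Left gives 10, Right gives 3. Proposed Left is best. ✓
Column (type θ₂), facing Up: Left gives -3, Right gives 5. Proposed Right is best. ✓
Column (type θ₃), facing Up: Left gives -2, Right gives 11. Proposed Left is not best — profitable deviation exists. ✗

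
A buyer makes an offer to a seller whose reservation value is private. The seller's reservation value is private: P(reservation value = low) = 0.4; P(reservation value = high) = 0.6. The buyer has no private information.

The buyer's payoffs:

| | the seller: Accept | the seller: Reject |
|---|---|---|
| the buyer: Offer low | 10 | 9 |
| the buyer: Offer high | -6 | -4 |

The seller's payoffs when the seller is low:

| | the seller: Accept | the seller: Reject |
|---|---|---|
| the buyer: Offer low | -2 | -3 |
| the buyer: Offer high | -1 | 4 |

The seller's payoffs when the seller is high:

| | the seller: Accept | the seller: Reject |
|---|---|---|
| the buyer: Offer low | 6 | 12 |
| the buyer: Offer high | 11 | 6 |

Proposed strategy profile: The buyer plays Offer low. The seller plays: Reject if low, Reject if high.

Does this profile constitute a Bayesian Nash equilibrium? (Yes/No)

The buyer plays Offer low: E[Offer low] = 0.4·(9) + 0.6·(9) = 9; E[Offer high] = -4. Best-responding. ✓
The seller (reservation value low), facing Offer low: Accept gives -2, Reject gives -3. Proposed Reject is not best — profitable deviation exists. ✗
The seller (reservation value high), facing Offer low: Accept gives 6, Reject gives 12. Proposed Reject is best. ✓

No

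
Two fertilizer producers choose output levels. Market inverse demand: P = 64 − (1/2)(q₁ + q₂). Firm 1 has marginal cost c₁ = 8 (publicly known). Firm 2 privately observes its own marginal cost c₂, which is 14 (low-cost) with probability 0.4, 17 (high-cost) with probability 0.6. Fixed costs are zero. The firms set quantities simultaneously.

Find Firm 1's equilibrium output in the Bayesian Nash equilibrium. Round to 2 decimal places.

Type-c best response for Firm 2: q₂(c) = (64 − c) − q₁/2.
Firm 1 maximizes expected profit; its first-order condition is 64 − q₁ − (1/2)E[q₂] − 8 = 0.
Substituting E[q₂] and solving: E[c₂] = 15.8, so q₁ = (64 − 2·8 + 15.8)/(3/2) = 42.5333.

42.53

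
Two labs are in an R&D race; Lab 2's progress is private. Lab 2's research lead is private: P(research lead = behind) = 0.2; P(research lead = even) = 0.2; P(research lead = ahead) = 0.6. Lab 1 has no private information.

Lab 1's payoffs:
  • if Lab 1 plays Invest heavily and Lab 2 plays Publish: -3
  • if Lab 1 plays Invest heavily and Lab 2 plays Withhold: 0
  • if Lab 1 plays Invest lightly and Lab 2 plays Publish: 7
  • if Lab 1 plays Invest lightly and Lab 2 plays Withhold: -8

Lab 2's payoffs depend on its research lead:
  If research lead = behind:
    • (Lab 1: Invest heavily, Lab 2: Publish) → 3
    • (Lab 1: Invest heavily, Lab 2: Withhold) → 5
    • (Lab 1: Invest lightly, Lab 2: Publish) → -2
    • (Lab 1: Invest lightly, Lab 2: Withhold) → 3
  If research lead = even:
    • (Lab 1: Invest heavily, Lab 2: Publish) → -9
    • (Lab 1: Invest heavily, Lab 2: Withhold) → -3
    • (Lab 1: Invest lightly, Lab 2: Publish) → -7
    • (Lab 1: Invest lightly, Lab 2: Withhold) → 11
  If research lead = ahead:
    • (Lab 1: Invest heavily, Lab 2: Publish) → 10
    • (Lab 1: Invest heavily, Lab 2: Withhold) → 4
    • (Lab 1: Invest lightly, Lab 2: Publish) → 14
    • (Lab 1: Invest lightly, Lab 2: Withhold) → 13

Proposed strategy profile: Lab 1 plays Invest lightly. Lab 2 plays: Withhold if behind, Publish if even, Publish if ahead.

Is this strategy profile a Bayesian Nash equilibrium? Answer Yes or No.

No

A profile is a BNE iff every type of every player is best-responding given beliefs about the other side.
Lab 1 plays Invest lightly: E[Invest lightly] = 0.2·(-8) + 0.2·(7) + 0.6·(7) = 4; E[Invest heavily] = -2.4. Best-responding. ✓
Lab 2 (research lead behind), facing Invest lightly: Publish gives -2, Withhold gives 3. Proposed Withhold is best. ✓
Lab 2 (research lead even), facing Invest lightly: Publish gives -7, Withhold gives 11. Proposed Publish is not best — profitable deviation exists. ✗
Lab 2 (research lead ahead), facing Invest lightly: Publish gives 14, Withhold gives 13. Proposed Publish is best. ✓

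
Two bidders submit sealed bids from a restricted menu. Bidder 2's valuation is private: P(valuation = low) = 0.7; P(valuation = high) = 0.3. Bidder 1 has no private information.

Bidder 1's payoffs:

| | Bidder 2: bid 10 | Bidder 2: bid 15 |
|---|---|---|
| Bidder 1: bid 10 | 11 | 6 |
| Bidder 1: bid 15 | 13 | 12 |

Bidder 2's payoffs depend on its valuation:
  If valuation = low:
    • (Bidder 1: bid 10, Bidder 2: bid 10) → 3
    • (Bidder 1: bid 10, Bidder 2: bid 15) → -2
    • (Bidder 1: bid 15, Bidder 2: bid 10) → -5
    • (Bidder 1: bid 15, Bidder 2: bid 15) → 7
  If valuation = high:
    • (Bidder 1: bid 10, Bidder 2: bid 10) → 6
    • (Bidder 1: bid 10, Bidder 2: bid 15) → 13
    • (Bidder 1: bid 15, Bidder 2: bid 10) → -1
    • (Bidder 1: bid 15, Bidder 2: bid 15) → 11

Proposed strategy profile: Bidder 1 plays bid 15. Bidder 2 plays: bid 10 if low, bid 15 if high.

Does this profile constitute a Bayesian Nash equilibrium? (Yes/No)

Bidder 1 plays bid 15: E[bid 15] = 0.7·(13) + 0.3·(12) = 12.7; E[bid 10] = 9.5. Best-responding. ✓
Bidder 2 (valuation low), facing bid 15: bid 10 gives -5, bid 15 gives 7. Proposed bid 10 is not best — profitable deviation exists. ✗
Bidder 2 (valuation high), facing bid 15: bid 10 gives -1, bid 15 gives 11. Proposed bid 15 is best. ✓

No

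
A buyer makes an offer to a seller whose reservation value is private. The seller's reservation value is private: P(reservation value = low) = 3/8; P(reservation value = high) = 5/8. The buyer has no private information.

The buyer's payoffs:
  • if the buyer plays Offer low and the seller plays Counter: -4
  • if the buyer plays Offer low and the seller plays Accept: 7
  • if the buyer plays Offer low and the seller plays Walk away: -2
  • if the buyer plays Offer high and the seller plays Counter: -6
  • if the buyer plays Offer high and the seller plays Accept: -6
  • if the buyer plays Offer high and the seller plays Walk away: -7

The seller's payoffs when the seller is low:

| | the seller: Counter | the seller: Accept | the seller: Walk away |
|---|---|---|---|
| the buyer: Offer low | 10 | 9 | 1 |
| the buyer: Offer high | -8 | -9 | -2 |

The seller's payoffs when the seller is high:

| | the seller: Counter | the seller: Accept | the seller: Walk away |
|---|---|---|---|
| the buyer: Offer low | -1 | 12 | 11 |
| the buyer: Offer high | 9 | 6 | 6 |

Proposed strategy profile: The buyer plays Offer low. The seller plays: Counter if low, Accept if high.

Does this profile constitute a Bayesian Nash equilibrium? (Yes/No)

Yes

The buyer plays Offer low: E[Offer low] = 3/8·(-4) + 5/8·(7) = 23/8; E[Offer high] = -6. Best-responding. ✓
The seller (reservation value low), facing Offer low: Counter gives 10, Accept gives 9, Walk away gives 1. Proposed Counter is best. ✓
The seller (reservation value high), facing Offer low: Counter gives -1, Accept gives 12, Walk away gives 11. Proposed Accept is best. ✓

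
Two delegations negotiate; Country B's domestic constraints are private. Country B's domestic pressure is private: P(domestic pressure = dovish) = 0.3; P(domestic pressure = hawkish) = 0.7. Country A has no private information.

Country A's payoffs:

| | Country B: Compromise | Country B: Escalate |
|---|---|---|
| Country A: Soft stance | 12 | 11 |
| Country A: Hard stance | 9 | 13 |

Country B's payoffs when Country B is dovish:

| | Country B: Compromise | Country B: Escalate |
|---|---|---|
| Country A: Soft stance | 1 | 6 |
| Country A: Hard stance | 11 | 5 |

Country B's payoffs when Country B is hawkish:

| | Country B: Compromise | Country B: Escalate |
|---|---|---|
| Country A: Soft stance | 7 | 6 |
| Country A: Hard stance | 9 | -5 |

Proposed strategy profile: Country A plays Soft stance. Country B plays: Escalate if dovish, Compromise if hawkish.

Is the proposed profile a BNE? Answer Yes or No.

Country A plays Soft stance: E[Soft stance] = 0.3·(11) + 0.7·(12) = 11.7; E[Hard stance] = 10.2. Best-responding. ✓
Country B (domestic pressure dovish), facing Soft stance: Compromise gives 1, Escalate gives 6. Proposed Escalate is best. ✓
Country B (domestic pressure hawkish), facing Soft stance: Compromise gives 7, Escalate gives 6. Proposed Compromise is best. ✓

Yes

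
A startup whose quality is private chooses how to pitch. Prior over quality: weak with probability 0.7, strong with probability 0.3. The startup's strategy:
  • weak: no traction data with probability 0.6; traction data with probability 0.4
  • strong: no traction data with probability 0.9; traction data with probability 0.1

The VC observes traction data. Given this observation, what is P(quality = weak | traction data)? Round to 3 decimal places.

Apply Bayes' rule using the sender's strategy as the likelihood.
P(traction data) = 0.7·0.4 + 0.3·0.1 = 0.31
P(weak | traction data) = (0.7·0.4) / 0.31 = 0.28 / 0.31 = 0.903226

0.903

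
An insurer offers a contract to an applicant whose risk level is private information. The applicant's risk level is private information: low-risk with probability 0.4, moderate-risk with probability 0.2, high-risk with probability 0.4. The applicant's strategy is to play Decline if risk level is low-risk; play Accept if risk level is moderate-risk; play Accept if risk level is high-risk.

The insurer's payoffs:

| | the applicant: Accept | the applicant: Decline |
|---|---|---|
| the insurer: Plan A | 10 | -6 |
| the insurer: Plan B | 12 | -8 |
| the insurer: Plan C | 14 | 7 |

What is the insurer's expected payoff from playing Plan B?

4

E[Plan B] = 0.4·(-8) + 0.2·12 + 0.4·12 = (-3.2) + 2.4 + 4.8 = 4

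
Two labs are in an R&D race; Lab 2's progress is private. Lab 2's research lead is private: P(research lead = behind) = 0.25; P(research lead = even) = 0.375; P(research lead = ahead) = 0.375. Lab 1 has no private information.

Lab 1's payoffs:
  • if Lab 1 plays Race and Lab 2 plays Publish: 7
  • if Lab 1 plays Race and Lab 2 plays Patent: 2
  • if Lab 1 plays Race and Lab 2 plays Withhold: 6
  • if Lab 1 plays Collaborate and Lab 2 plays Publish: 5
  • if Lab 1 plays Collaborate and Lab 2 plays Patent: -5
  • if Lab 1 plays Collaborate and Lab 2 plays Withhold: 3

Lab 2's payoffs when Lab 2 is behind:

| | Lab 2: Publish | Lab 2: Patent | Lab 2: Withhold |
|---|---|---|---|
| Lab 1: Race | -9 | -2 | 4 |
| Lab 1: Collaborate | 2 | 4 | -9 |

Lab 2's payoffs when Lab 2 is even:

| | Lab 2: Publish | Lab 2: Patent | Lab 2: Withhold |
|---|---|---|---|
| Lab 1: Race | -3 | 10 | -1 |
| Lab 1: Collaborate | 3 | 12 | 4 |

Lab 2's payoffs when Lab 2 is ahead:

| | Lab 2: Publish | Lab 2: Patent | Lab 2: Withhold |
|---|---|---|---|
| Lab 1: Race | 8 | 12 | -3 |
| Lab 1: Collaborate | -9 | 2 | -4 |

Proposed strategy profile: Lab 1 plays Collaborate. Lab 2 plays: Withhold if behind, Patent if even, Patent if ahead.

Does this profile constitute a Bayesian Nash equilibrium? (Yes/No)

Lab 1 plays Collaborate: E[Collaborate] = 0.25·(3) + 0.375·(-5) + 0.375·(-5) = -3; E[Race] = 3. Not best-responding. ✗
Lab 2 (research lead behind), facing Collaborate: Publish gives 2, Patent gives 4, Withhold gives -9. Proposed Withhold is not best — profitable deviation exists. ✗
Lab 2 (research lead even), facing Collaborate: Publish gives 3, Patent gives 12, Withhold gives 4. Proposed Patent is best. ✓
Lab 2 (research lead ahead), facing Collaborate: Publish gives -9, Patent gives 2, Withhold gives -4. Proposed Patent is best. ✓

No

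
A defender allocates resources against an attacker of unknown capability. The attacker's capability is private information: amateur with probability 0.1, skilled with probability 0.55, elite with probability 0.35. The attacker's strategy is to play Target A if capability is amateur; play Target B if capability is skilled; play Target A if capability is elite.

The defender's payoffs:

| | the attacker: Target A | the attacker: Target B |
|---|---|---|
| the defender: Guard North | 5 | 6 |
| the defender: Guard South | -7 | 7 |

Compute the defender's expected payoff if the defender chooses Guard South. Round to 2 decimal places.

0.70

E[Guard South] = 0.1·(-7) + 0.55·7 + 0.35·(-7) = (-0.7) + 3.85 + (-2.45) = 0.7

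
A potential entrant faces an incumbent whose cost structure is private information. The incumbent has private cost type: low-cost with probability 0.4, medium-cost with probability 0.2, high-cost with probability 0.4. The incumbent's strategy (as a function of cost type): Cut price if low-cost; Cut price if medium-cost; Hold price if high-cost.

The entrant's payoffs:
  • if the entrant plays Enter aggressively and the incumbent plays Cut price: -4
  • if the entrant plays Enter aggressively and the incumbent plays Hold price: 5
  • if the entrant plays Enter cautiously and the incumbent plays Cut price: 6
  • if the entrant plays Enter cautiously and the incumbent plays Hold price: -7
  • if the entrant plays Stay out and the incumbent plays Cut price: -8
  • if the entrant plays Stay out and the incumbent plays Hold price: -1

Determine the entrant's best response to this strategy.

Enter cautiously

E[Enter aggressively] = 0.4·(-4) + 0.2·(-4) + 0.4·(5) = -0.4
E[Enter cautiously] = 0.4·(6) + 0.2·(6) + 0.4·(-7) = 0.8
E[Stay out] = 0.4·(-8) + 0.2·(-8) + 0.4·(-1) = -5.2
Best response: Enter cautiously (0.8 is the largest).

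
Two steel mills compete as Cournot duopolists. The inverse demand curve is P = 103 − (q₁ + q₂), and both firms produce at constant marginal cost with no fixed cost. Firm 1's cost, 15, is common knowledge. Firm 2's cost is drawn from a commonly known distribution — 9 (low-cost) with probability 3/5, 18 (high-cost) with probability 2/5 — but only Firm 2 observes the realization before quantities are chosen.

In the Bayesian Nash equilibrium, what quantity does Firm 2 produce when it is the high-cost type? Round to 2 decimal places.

28.23

Firm 2 with cost c maximizes (103 − (q₁+q₂) − c)·q₂, giving q₂(c) = (103 − c − q₁)/2.
E[c₂] = 3/5·9 + 2/5·18 = 12.6
Firm 1's FOC against E[q₂] yields q₁ = (103 − 2·15 + E[c₂])/3 = (103 − 30 + 12.6)/3 = 28.5333.
q₂(high-cost) = (103 − 18 − 28.5333)/2 = 28.2333.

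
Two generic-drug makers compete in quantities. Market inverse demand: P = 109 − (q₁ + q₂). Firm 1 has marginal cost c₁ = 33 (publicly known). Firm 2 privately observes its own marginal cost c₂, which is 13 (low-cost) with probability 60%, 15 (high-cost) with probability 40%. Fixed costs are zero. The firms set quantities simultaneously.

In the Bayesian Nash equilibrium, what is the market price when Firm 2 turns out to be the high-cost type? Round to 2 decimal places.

Each type of Firm 2 best-responds to q₁; Firm 1 best-responds to the expected q₂ over Firm 2's types.
Firm 2 with cost c maximizes (109 − (q₁+q₂) − c)·q₂, giving q₂(c) = (109 − c − q₁)/2.
E[c₂] = 0.6·13 + 0.4·15 = 13.8
Firm 1's FOC against E[q₂] yields q₁ = (109 − 2·33 + E[c₂])/3 = (109 − 66 + 13.8)/3 = 18.9333.
q₂(high-cost) = 37.5333, so P = 109 − (18.9333 + 37.5333) = 52.5333.

52.53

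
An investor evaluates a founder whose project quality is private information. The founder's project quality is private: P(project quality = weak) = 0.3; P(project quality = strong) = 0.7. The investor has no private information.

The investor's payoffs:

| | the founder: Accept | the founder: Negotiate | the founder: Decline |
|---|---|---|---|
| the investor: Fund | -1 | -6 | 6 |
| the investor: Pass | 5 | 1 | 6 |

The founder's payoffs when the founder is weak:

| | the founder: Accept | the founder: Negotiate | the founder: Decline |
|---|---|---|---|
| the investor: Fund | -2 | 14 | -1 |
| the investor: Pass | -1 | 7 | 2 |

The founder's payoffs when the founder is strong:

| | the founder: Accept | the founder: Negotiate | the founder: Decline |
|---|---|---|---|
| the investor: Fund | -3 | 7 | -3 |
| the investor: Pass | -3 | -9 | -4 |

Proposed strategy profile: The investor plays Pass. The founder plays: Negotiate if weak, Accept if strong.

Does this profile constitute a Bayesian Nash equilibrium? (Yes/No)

A profile is a BNE iff every type of every player is best-responding given beliefs about the other side.
The investor plays Pass: E[Pass] = 0.3·(1) + 0.7·(5) = 3.8; E[Fund] = -2.5. Best-responding. ✓
The founder (project quality weak), facing Pass: Accept gives -1, Negotiate gives 7, Decline gives 2. Proposed Negotiate is best. ✓
The founder (project quality strong), facing Pass: Accept gives -3, Negotiate gives -9, Decline gives -4. Proposed Accept is best. ✓

Yes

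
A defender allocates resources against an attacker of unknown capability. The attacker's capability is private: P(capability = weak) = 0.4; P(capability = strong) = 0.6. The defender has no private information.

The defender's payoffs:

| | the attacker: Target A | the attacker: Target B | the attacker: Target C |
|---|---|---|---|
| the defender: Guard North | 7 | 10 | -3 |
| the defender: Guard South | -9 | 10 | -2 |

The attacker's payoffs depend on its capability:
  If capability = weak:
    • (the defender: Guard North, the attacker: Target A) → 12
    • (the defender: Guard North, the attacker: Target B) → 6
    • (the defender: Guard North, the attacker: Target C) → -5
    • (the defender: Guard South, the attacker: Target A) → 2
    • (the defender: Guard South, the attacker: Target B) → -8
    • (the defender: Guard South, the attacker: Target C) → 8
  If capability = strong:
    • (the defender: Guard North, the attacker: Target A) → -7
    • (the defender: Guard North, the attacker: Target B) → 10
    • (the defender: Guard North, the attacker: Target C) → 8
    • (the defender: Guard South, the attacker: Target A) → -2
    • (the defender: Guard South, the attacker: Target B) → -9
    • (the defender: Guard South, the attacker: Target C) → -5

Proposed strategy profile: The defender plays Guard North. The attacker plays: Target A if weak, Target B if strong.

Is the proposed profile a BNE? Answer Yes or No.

The defender plays Guard North: E[Guard North] = 0.4·(7) + 0.6·(10) = 8.8; E[Guard South] = 2.4. Best-responding. ✓
The attacker (capability weak), facing Guard North: Target A gives 12, Target B gives 6, Target C gives -5. Proposed Target A is best. ✓
The attacker (capability strong), facing Guard North: Target A gives -7, Target B gives 10, Target C gives 8. Proposed Target B is best. ✓

Yes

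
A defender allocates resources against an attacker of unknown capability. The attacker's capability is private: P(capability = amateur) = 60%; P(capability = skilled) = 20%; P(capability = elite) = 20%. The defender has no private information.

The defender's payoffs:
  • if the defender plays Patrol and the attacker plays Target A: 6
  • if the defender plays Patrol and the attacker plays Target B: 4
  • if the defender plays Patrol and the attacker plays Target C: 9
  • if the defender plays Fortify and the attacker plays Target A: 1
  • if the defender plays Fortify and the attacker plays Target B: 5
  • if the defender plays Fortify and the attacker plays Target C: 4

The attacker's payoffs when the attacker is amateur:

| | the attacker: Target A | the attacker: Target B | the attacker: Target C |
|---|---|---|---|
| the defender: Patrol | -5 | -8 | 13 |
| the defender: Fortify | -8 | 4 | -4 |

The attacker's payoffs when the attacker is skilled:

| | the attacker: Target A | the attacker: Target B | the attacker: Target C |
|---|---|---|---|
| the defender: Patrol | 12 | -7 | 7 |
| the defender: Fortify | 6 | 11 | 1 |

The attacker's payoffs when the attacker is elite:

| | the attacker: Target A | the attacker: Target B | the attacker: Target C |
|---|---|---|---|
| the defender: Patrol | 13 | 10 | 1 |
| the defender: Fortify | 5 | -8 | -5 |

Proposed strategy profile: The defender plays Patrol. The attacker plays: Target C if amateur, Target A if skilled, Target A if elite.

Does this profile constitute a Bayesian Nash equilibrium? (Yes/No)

Yes

The defender plays Patrol: E[Patrol] = 0.6·(9) + 0.2·(6) + 0.2·(6) = 7.8; E[Fortify] = 2.8. Best-responding. ✓
The attacker (capability amateur), facing Patrol: Target A gives -5, Target B gives -8, Target C gives 13. Proposed Target C is best. ✓
The attacker (capability skilled), facing Patrol: Target A gives 12, Target B gives -7, Target C gives 7. Proposed Target A is best. ✓
The attacker (capability elite), facing Patrol: Target A gives 13, Target B gives 10, Target C gives 1. Proposed Target A is best. ✓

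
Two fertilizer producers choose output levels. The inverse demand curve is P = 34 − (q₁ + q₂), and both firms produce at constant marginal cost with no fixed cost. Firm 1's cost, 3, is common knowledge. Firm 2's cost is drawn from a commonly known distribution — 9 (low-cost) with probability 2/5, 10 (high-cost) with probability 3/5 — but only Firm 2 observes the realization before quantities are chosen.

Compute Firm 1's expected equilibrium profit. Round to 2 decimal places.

Type-c best response for Firm 2: q₂(c) = (34 − c)/2 − q₁/2.
Firm 1 maximizes expected profit; its first-order condition is 34 − 2q₁ − E[q₂] − 3 = 0.
Substituting E[q₂] and solving: E[c₂] = 9.6, so q₁ = (34 − 2·3 + 9.6)/3 = 12.5333.
E[P] = 34 − (q₁ + E[q₂]) = 15.5333; Firm 1's expected profit = (E[P] − 3)·q₁ = (15.5333 − 3)·12.5333 = 157.084.

157.08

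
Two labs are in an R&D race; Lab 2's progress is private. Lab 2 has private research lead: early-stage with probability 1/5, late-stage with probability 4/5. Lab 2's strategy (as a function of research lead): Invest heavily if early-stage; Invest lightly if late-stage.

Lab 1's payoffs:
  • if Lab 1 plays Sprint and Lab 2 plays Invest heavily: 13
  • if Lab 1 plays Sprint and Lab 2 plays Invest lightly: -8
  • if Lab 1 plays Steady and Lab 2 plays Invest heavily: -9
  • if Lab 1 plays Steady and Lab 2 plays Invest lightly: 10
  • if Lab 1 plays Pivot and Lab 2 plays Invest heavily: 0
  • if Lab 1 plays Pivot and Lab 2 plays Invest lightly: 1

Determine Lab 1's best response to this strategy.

E[Sprint] = 1/5·(13) + 4/5·(-8) = -19/5
E[Steady] = 1/5·(-9) + 4/5·(10) = 31/5
E[Pivot] = 1/5·(0) + 4/5·(1) = 4/5
Best response: Steady (31/5 is the largest).

Steady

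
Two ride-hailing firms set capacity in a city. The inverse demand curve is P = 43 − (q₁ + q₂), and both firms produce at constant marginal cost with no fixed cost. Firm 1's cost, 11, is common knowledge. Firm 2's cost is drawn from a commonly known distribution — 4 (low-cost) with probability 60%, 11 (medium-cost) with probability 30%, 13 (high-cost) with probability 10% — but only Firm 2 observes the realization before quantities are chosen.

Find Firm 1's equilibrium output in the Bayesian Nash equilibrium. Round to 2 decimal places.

Firm 2 with cost c maximizes (43 − (q₁+q₂) − c)·q₂, giving q₂(c) = (43 − c − q₁)/2.
E[c₂] = 0.6·4 + 0.3·11 + 0.1·13 = 7
Firm 1's FOC against E[q₂] yields q₁ = (43 − 2·11 + E[c₂])/3 = (43 − 22 + 7)/3 = 9.33333.

9.33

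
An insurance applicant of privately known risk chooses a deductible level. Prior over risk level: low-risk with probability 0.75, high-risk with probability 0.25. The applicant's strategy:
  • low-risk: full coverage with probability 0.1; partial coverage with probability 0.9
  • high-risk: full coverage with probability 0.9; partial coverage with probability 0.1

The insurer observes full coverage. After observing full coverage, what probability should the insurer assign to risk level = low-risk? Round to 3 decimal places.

0.250

Apply Bayes' rule using the sender's strategy as the likelihood.
P(full coverage) = 0.75·0.1 + 0.25·0.9 = 0.3
P(low-risk | full coverage) = (0.75·0.1) / 0.3 = 0.075 / 0.3 = 0.25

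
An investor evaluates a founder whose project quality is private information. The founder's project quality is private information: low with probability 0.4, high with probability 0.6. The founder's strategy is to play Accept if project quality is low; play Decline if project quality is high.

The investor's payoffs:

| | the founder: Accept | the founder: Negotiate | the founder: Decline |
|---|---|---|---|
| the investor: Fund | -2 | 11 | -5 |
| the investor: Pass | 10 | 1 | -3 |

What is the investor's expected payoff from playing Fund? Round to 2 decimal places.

-3.80

E[Fund] = 0.4·(-2) + 0.6·(-5) = (-0.8) + (-3) = -3.8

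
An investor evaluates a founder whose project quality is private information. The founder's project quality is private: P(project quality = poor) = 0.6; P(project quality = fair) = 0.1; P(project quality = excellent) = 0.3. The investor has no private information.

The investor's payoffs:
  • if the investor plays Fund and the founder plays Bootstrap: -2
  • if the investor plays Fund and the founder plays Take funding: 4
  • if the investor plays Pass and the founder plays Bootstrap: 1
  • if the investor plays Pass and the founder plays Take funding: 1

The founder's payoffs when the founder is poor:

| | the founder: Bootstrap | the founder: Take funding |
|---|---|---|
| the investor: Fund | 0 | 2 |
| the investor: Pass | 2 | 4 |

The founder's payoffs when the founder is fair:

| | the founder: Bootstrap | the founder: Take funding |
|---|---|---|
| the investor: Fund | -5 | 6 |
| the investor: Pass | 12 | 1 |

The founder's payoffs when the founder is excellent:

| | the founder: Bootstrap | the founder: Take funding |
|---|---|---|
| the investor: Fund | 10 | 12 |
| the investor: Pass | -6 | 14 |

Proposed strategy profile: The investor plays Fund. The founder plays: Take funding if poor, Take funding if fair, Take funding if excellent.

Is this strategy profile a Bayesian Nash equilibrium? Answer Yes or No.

Yes

The investor plays Fund: E[Fund] = 0.6·(4) + 0.1·(4) + 0.3·(4) = 4; E[Pass] = 1. Best-responding. ✓
The founder (project quality poor), facing Fund: Bootstrap gives 0, Take funding gives 2. Proposed Take funding is best. ✓
The founder (project quality fair), facing Fund: Bootstrap gives -5, Take funding gives 6. Proposed Take funding is best. ✓
The founder (project quality excellent), facing Fund: Bootstrap gives 10, Take funding gives 12. Proposed Take funding is best. ✓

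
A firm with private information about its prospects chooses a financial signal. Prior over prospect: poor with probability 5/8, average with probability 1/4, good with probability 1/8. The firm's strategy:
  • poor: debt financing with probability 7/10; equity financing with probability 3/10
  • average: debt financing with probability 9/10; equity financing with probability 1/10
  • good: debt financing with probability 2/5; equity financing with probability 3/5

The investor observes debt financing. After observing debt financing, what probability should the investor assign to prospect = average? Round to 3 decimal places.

0.316

Apply Bayes' rule using the sender's strategy as the likelihood.
P(debt financing) = (5/8)·(7/10) + (1/4)·(9/10) + (1/8)·(2/5) = 57/80
P(average | debt financing) = ((1/4)·(9/10)) / (57/80) = (9/40) / (57/80) = 6/19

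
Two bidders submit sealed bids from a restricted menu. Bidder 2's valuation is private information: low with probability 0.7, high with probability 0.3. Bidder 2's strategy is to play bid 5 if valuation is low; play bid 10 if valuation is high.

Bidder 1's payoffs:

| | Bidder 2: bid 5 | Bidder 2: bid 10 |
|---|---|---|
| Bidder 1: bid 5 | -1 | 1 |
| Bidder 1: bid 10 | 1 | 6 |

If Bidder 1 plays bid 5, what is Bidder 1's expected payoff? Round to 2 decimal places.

-0.40

Take the expectation over Bidder 2's valuation, weighting each type's action by its prior probability.
E[bid 5] = 0.7·(-1) + 0.3·1 = (-0.7) + 0.3 = -0.4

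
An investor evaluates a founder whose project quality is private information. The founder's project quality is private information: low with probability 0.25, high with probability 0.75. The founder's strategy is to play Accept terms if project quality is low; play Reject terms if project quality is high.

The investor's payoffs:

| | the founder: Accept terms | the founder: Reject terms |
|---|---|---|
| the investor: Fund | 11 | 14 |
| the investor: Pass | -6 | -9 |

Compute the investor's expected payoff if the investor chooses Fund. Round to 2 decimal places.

Take the expectation over the founder's project quality, weighting each type's action by its prior probability.
E[Fund] = 0.25·11 + 0.75·14 = 2.75 + 10.5 = 13.25

13.25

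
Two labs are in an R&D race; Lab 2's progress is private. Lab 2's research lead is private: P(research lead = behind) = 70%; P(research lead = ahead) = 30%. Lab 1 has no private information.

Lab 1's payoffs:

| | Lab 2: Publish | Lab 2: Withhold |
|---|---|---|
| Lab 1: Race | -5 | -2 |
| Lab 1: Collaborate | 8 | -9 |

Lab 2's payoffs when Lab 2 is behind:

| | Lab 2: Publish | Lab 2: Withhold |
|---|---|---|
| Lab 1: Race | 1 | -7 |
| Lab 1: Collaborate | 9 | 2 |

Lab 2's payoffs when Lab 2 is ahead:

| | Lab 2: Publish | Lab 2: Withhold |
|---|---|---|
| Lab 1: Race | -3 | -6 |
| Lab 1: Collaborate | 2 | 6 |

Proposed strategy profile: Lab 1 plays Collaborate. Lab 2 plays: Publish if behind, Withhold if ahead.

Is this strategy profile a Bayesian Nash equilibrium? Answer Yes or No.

Lab 1 plays Collaborate: E[Collaborate] = 0.7·(8) + 0.3·(-9) = 2.9; E[Race] = -4.1. Best-responding. ✓
Lab 2 (research lead behind), facing Collaborate: Publish gives 9, Withhold gives 2. Proposed Publish is best. ✓
Lab 2 (research lead ahead), facing Collaborate: Publish gives 2, Withhold gives 6. Proposed Withhold is best. ✓

Yes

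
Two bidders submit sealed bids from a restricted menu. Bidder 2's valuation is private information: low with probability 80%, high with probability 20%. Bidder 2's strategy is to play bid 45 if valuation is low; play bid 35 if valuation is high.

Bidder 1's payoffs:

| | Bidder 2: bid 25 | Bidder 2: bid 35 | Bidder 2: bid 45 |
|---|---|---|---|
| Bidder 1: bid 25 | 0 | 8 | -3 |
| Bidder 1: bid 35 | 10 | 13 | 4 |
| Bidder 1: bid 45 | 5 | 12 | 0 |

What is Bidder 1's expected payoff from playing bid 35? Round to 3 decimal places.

Take the expectation over Bidder 2's valuation, weighting each type's action by its prior probability.
E[bid 35] = 0.8·4 + 0.2·13 = 3.2 + 2.6 = 5.8

5.800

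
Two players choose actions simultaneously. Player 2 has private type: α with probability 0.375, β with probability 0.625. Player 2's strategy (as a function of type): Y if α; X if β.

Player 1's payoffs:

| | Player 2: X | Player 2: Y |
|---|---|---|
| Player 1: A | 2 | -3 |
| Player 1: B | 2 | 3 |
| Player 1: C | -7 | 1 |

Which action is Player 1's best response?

B

Compute Player 1's expected payoff for each action, taking the expectation over Player 2's type.
E[A] = 0.375·(-3) + 0.625·(2) = 0.125
E[B] = 0.375·(3) + 0.625·(2) = 2.375
E[C] = 0.375·(1) + 0.625·(-7) = -4
Best response: B (2.375 is the largest).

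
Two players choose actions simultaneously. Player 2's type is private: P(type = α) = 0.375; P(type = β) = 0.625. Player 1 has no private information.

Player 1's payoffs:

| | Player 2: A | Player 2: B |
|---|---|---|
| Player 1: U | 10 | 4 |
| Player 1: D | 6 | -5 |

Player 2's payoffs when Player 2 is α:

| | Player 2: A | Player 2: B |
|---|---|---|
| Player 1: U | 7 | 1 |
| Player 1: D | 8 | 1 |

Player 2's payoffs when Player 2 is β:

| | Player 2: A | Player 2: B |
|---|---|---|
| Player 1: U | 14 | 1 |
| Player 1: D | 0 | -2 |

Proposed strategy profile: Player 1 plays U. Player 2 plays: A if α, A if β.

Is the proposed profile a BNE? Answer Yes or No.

Yes

Player 1 plays U: E[U] = 0.375·(10) + 0.625·(10) = 10; E[D] = 6. Best-responding. ✓
Player 2 (type α), facing U: A gives 7, B gives 1. Proposed A is best. ✓
Player 2 (type β), facing U: A gives 14, B gives 1. Proposed A is best. ✓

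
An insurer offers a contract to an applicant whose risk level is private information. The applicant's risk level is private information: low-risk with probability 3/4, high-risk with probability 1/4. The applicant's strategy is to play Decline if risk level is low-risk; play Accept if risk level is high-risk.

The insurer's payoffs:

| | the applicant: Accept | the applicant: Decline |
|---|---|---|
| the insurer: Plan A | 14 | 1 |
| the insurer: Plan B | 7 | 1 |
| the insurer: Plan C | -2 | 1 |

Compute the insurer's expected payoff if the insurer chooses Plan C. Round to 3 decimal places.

E[Plan C] = 3/4·1 + 1/4·(-2) = 3/4 + (-1/2) = 1/4

0.250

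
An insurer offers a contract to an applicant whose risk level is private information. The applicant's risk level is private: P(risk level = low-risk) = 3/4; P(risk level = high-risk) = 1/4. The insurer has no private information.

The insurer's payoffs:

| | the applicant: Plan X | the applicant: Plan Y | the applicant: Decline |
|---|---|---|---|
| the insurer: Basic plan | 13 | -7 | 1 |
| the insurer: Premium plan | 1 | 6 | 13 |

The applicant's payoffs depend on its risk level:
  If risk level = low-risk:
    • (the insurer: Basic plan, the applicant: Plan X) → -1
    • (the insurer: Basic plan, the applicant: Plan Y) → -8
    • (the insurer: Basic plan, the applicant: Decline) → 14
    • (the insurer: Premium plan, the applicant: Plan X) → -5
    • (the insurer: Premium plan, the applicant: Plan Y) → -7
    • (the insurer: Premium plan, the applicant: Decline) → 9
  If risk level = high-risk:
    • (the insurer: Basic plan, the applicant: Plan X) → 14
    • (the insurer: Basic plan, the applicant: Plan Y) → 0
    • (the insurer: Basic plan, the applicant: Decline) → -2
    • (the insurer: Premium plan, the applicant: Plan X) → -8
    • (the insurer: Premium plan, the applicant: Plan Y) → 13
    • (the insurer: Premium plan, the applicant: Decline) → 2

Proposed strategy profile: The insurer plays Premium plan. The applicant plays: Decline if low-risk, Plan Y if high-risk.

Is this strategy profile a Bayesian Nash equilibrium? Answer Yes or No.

Yes

A profile is a BNE iff every type of every player is best-responding given beliefs about the other side.
The insurer plays Premium plan: E[Premium plan] = 3/4·(13) + 1/4·(6) = 45/4; E[Basic plan] = -1. Best-responding. ✓
The applicant (risk level low-risk), facing Premium plan: Plan X gives -5, Plan Y gives -7, Decline gives 9. Proposed Decline is best. ✓
The applicant (risk level high-risk), facing Premium plan: Plan X gives -8, Plan Y gives 13, Decline gives 2. Proposed Plan Y is best. ✓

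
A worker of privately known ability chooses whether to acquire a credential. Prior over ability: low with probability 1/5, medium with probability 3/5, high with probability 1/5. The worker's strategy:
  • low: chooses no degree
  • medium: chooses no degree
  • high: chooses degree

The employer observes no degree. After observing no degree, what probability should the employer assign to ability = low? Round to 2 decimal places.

P(no degree) = (1/5)·1 + (3/5)·1 + (1/5)·0 = 4/5
P(low | no degree) = ((1/5)·1) / (4/5) = (1/5) / (4/5) = 1/4

0.25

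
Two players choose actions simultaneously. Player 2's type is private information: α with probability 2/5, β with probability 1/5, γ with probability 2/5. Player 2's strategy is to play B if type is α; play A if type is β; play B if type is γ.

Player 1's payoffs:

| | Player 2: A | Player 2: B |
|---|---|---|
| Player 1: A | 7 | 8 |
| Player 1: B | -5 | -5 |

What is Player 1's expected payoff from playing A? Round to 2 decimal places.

E[A] = 2/5·8 + 1/5·7 + 2/5·8 = 16/5 + 7/5 + 16/5 = 39/5

7.80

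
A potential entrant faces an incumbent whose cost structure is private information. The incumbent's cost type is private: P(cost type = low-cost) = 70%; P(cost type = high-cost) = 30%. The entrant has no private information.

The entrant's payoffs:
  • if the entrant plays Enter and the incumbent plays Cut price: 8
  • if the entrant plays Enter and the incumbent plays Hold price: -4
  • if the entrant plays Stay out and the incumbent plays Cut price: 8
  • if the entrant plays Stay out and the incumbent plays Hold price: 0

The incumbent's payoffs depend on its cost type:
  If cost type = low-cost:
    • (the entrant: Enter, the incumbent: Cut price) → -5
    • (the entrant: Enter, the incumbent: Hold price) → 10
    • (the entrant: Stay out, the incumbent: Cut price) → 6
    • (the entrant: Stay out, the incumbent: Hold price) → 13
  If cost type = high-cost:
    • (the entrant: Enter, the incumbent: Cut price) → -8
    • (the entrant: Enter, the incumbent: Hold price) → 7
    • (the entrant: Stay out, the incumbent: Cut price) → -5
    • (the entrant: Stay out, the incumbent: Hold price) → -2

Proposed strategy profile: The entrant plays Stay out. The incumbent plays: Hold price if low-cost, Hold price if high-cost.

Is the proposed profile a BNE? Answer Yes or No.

The entrant plays Stay out: E[Stay out] = 0.7·(0) + 0.3·(0) = 0; E[Enter] = -4. Best-responding. ✓
The incumbent (cost type low-cost), facing Stay out: Cut price gives 6, Hold price gives 13. Proposed Hold price is best. ✓
The incumbent (cost type high-cost), facing Stay out: Cut price gives -5, Hold price gives -2. Proposed Hold price is best. ✓

Yes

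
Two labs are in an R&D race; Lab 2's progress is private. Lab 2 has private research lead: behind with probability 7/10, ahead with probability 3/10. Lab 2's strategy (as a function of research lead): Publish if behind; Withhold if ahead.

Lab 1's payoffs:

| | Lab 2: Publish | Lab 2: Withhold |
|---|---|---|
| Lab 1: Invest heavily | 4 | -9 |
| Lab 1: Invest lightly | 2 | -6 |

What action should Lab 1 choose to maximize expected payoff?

Invest heavily

Compute Lab 1's expected payoff for each action, taking the expectation over Lab 2's type.
E[Invest heavily] = 7/10·(4) + 3/10·(-9) = 1/10
E[Invest lightly] = 7/10·(2) + 3/10·(-6) = -2/5
Best response: Invest heavily (1/10 is the largest).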